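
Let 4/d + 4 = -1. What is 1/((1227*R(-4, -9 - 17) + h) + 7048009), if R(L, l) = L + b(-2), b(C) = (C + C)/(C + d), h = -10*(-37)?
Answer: 7/49316567 ≈ 1.4194e-7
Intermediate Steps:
d = -4/5 (d = 4/(-4 - 1) = 4/(-5) = 4*(-1/5) = -4/5 ≈ -0.80000)
h = 370
b(C) = 2*C/(-4/5 + C) (b(C) = (C + C)/(C - 4/5) = (2*C)/(-4/5 + C) = 2*C/(-4/5 + C))
R(L, l) = 10/7 + L (R(L, l) = L + 10*(-2)/(-4 + 5*(-2)) = L + 10*(-2)/(-4 - 10) = L + 10*(-2)/(-14) = L + 10*(-2)*(-1/14) = L + 10/7 = 10/7 + L)
1/((1227*R(-4, -9 - 17) + h) + 7048009) = 1/((1227*(10/7 - 4) + 370) + 7048009) = 1/((1227*(-18/7) + 370) + 7048009) = 1/((-22086/7 + 370) + 7048009) = 1/(-19496/7 + 7048009) = 1/(49316567/7) = 7/49316567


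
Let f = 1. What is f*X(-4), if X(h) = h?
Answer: -4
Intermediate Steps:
f*X(-4) = 1*(-4) = -4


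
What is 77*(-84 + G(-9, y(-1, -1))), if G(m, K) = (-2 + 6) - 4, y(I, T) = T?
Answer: -6468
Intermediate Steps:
G(m, K) = 0 (G(m, K) = 4 - 4 = 0)
77*(-84 + G(-9, y(-1, -1))) = 77*(-84 + 0) = 77*(-84) = -6468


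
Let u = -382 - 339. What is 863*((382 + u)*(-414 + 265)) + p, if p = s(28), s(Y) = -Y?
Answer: 43590965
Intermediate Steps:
u = -721
p = -28 (p = -1*28 = -28)
863*((382 + u)*(-414 + 265)) + p = 863*((382 - 721)*(-414 + 265)) - 28 = 863*(-339*(-149)) - 28 = 863*50511 - 28 = 43590993 - 28 = 43590965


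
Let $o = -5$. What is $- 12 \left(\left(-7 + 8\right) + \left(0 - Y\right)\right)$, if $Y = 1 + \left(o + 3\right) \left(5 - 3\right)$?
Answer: $-48$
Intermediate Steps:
$Y = -3$ ($Y = 1 + \left(-5 + 3\right) \left(5 - 3\right) = 1 - 4 = -3$)
$- 12 \left(\left(-7 + 8\right) + \left(0 - Y\right)\right) = - 12 \left(\left(-7 + 8\right) + \left(0 - -3\right)\right) = - 12 \left(1 + \left(0 + 3\right)\right) = - 12 \left(1 + 3\right) = \left(-12\right) 4 = -48$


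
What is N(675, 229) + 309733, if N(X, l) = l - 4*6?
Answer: 309938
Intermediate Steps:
N(X, l) = -24 + l (N(X, l) = l - 24 = -24 + l)
N(675, 229) + 309733 = (-24 + 229) + 309733 = 205 + 309733 = 309938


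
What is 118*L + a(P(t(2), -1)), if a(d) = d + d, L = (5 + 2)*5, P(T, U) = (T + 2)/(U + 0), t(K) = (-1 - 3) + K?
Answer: 4130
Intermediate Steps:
t(K) = -4 + K
P(T, U) = (2 + T)/U
L = 35 (L = 7*5 = 35)
a(d) = 2*d
118*L + a(P(t(2), -1)) = 118*35 + 2*((2 + (-4 + 2))/(-1)) = 4130 + 2*(-(2 - 2)) = 4130 + 2*(-1*0) = 4130 + 2*0 = 4130 + 0 = 4130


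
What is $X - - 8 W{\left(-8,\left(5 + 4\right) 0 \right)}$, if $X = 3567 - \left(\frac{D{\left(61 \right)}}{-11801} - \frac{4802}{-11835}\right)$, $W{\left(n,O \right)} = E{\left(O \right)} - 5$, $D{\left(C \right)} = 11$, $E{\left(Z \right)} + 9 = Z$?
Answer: $\frac{482485466708}{139664835} \approx 3454.6$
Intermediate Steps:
$E{\left(Z \right)} = -9 + Z$
$W{\left(n,O \right)} = -14 + O$ ($W{\left(n,O \right)} = \left(-9 + O\right) - 5 = -14 + O$)
$X = \frac{498127928228}{139664835}$ ($X = 3567 - \left(\frac{11}{-11801} - \frac{4802}{-11835}\right) = 3567 - \left(11 \left(- \frac{1}{11801}\right) - - \frac{4802}{11835}\right) = 3567 - \left(- \frac{11}{11801} + \frac{4802}{11835}\right) = 3567 - \frac{56538217}{139664835} = \frac{498127928228}{139664835} \approx 3566.6$)
$X - - 8 W{\left(-8,\left(5 + 4\right) 0 \right)} = \frac{498127928228}{139664835} - - 8 \left(-14 + \left(5 + 4\right) 0\right) = \frac{498127928228}{139664835} - - 8 \left(-14 + 9 \cdot 0\right) = \frac{498127928228}{139664835} - - 8 \left(-14 + 0\right) = \frac{498127928228}{139664835} - \left(-8\right) \left(-14\right) = \frac{498127928228}{139664835} - 112 = \frac{482485466708}{139664835}$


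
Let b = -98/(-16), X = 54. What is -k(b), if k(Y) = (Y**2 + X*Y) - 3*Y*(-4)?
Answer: -28273/64 ≈ -441.77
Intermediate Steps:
b = 49/8 (b = -98*(-1/16) = 49/8 ≈ 6.1250)
k(Y) = Y**2 + 66*Y (k(Y) = (Y**2 + 54*Y) - 3*Y*(-4) = (Y**2 + 54*Y) + 12*Y = Y**2 + 66*Y)
-k(b) = -49*(66 + 49/8)/8 = -49*577/(8*8) = -1*28273/64 = -28273/64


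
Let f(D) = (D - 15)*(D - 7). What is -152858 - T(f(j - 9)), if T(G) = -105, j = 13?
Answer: -152753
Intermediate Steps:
f(D) = (-15 + D)*(-7 + D)
-152858 - T(f(j - 9)) = -152858 - 1*(-105) = -152858 + 105 = -152753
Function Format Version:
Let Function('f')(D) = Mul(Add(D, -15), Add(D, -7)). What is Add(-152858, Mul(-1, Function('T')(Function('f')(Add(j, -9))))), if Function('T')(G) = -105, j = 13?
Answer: -152753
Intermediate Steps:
Function('f')(D) = Mul(Add(-15, D), Add(-7, D))
Add(-152858, Mul(-1, Function('T')(Function('f')(Add(j, -9))))) = Add(-152858, Mul(-1, -105)) = Add(-152858, 105) = -152753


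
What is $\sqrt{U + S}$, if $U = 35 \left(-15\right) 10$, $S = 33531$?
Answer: $\sqrt{28281} \approx 168.17$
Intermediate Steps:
$U = -5250$ ($U = \left(-525\right) 10 = -5250$)
$\sqrt{U + S} = \sqrt{-5250 + 33531} = \sqrt{28281}$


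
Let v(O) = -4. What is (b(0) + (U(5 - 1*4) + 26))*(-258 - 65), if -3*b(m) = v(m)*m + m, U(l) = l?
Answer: -8721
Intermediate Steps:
b(m) = m (b(m) = -(-4*m + m)/3 = -(-1)*m = m)
(b(0) + (U(5 - 1*4) + 26))*(-258 - 65) = (0 + ((5 - 1*4) + 26))*(-258 - 65) = (0 + ((5 - 4) + 26))*(-323) = (0 + (1 + 26))*(-323) = (0 + 27)*(-323) = 27*(-323) = -8721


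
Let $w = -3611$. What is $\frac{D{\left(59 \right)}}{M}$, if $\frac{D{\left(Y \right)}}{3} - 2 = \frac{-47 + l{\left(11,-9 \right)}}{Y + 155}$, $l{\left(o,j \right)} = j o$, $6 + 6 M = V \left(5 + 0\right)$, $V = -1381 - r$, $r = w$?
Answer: $\frac{1269}{596204} \approx 0.0021285$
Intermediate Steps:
$r = -3611$
$V = 2230$ ($V = -1381 - -3611 = -1381 + 3611 = 2230$)
$M = \frac{5572}{3}$ ($M = -1 + \frac{2230 \left(5 + 0\right)}{6} = -1 + \frac{2230 \cdot 5}{6} = -1 + \frac{1}{6} \cdot 11150 = -1 + \frac{5575}{3} = \frac{5572}{3} \approx 1857.3$)
$D{\left(Y \right)} = 6 - \frac{438}{155 + Y}$ ($D{\left(Y \right)} = 6 + 3 \frac{-47 - 99}{Y + 155} = 6 + 3 \frac{-47 - 99}{155 + Y} = 6 + 3 \left(- \frac{146}{155 + Y}\right) = 6 - \frac{438}{155 + Y}$)
$\frac{D{\left(59 \right)}}{M} = \frac{6 \frac{1}{155 + 59} \left(82 + 59\right)}{\frac{5572}{3}} = 6 \cdot \frac{1}{214} \cdot 141 \cdot \frac{3}{5572} = \frac{423}{107} \cdot \frac{3}{5572} = \frac{1269}{596204}$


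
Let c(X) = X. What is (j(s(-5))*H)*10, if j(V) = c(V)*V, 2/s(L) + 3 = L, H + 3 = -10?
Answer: -65/8 ≈ -8.1250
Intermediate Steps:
H = -13 (H = -3 - 10 = -13)
s(L) = 2/(-3 + L)
j(V) = V² (j(V) = V*V = V²)
(j(s(-5))*H)*10 = ((2/(-3 - 5))²*(-13))*10 = ((2/(-8))²*(-13))*10 = ((2*(-⅛))²*(-13))*10 = ((-¼)²*(-13))*10 = ((1/16)*(-13))*10 = -13/16*10 = -65/8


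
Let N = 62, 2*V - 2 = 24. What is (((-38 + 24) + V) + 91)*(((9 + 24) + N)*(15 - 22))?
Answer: -59850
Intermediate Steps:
V = 13 (V = 1 + (½)*24 = 1 + 12 = 13)
(((-38 + 24) + V) + 91)*(((9 + 24) + N)*(15 - 22)) = (((-38 + 24) + 13) + 91)*(((9 + 24) + 62)*(15 - 22)) = ((-14 + 13) + 91)*((33 + 62)*(-7)) = (-1 + 91)*(95*(-7)) = 90*(-665) = -59850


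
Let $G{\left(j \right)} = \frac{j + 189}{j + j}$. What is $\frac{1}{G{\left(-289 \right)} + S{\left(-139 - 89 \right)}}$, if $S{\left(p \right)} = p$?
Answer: $- \frac{289}{65842} \approx -0.0043893$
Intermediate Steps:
$G{\left(j \right)} = \frac{189 + j}{2 j}$
$\frac{1}{G{\left(-289 \right)} + S{\left(-139 - 89 \right)}} = \frac{1}{\frac{189 - 289}{2 \left(-289\right)} - 228} = \frac{1}{\frac{1}{2} \left(- \frac{1}{289}\right) \left(-100\right) - 228} = \frac{1}{\frac{50}{289} - 228} = \frac{1}{- \frac{65842}{289}} = - \frac{289}{65842}$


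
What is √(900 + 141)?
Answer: √1041 ≈ 32.265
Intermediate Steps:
√(900 + 141) = √1041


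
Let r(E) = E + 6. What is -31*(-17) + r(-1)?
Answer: 532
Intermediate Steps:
r(E) = 6 + E
-31*(-17) + r(-1) = -31*(-17) + (6 - 1) = 527 + 5 = 532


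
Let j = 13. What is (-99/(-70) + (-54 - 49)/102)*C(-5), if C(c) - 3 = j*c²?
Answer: 236816/1785 ≈ 132.67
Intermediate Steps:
C(c) = 3 + 13*c²
(-99/(-70) + (-54 - 49)/102)*C(-5) = (-99/(-70) + (-54 - 49)/102)*(3 + 13*(-5)²) = (-99*(-1/70) - 103*1/102)*(3 + 13*25) = (99/70 - 103/102)*(3 + 325) = (722/1785)*328 = 236816/1785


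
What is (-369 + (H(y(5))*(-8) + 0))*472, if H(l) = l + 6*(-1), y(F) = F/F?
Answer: -155288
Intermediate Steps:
y(F) = 1
H(l) = -6 + l (H(l) = l - 6 = -6 + l)
(-369 + (H(y(5))*(-8) + 0))*472 = (-369 + ((-6 + 1)*(-8) + 0))*472 = (-369 + (-5*(-8) + 0))*472 = (-369 + (40 + 0))*472 = (-369 + 40)*472 = -329*472 = -155288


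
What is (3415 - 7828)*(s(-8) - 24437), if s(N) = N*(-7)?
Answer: 107593353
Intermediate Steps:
s(N) = -7*N
(3415 - 7828)*(s(-8) - 24437) = (3415 - 7828)*(-7*(-8) - 24437) = -4413*(56 - 24437) = -4413*(-24381) = 107593353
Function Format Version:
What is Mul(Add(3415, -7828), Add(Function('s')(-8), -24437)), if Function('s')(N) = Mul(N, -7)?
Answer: 107593353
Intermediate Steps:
Function('s')(N) = Mul(-7, N)
Mul(Add(3415, -7828), Add(Function('s')(-8), -24437)) = Mul(Add(3415, -7828), Add(Mul(-7, -8), -24437)) = Mul(-4413, Add(56, -24437)) = Mul(-4413, -24381) = 107593353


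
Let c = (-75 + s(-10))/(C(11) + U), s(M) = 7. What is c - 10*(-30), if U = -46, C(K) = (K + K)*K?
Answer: 14683/49 ≈ 299.65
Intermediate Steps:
C(K) = 2*K² (C(K) = (2*K)*K = 2*K²)
c = -17/49 (c = (-75 + 7)/(2*11² - 46) = -68/(2*121 - 46) = -68/(242 - 46) = -68/196 = -68*1/196 = -17/49 ≈ -0.34694)
c - 10*(-30) = -17/49 - 10*(-30) = -17/49 + 300 = 14683/49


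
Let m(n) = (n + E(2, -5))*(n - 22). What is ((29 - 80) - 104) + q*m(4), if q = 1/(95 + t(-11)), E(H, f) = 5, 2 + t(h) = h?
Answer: -6436/41 ≈ -156.98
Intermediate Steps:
t(h) = -2 + h
q = 1/82 (q = 1/(95 + (-2 - 11)) = 1/(95 - 13) = 1/82 ≈ 0.012195)
m(n) = (-22 + n)*(5 + n) (m(n) = (n + 5)*(n - 22) = (5 + n)*(-22 + n) = (-22 + n)*(5 + n))
((29 - 80) - 104) + q*m(4) = ((29 - 80) - 104) + (-110 + 4² - 17*4)/82 = (-51 - 104) + (-110 + 16 - 68)/82 = -155 + (1/82)*(-162) = -155 - 81/41 = -6436/41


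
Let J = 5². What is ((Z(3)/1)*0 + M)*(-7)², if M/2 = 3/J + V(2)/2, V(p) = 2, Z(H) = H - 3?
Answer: 2744/25 ≈ 109.76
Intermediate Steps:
Z(H) = -3 + H
J = 25
M = 56/25 (M = 2*(3/25 + 2/2) = 2*(3*(1/25) + 2*(½)) = 2*(3/25 + 1) = 2*(28/25) = 56/25 ≈ 2.2400)
((Z(3)/1)*0 + M)*(-7)² = (((-3 + 3)/1)*0 + 56/25)*(-7)² = ((0*1)*0 + 56/25)*49 = (0*0 + 56/25)*49 = (0 + 56/25)*49 = (56/25)*49 = 2744/25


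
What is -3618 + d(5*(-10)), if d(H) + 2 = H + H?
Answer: -3720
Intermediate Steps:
d(H) = -2 + 2*H (d(H) = -2 + (H + H) = -2 + 2*H)
-3618 + d(5*(-10)) = -3618 + (-2 + 2*(5*(-10))) = -3618 + (-2 + 2*(-50)) = -3618 + (-2 - 100) = -3618 - 102 = -3720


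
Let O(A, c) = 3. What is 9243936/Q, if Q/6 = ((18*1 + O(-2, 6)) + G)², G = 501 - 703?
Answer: 1540656/32761 ≈ 47.027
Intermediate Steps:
G = -202
Q = 196566 (Q = 6*((18*1 + 3) - 202)² = 6*((18 + 3) - 202)² = 6*(21 - 202)² = 6*(-181)² = 6*32761 = 196566)
9243936/Q = 9243936/196566 = 9243936*(1/196566) = 1540656/32761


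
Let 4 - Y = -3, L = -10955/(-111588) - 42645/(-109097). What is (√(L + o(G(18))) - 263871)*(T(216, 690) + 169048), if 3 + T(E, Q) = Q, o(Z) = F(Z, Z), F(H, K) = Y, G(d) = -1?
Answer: -44788144185 + 169735*√277477755611892574323/6086958018 ≈ -4.4788e+10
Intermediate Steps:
L = 5953827895/12173916036 (L = -10955*(-1/111588) - 42645*(-1/109097) = 10955/111588 + 42645/109097 = 5953827895/12173916036 ≈ 0.48906)
Y = 7 (Y = 4 - 1*(-3) = 4 + 3 = 7)
F(H, K) = 7
o(Z) = 7
T(E, Q) = -3 + Q
(√(L + o(G(18))) - 263871)*(T(216, 690) + 169048) = (√(5953827895/12173916036 + 7) - 263871)*((-3 + 690) + 169048) = (√(91171240147/12173916036) - 263871)*(687 + 169048) = (√277477755611892574323/6086958018 - 263871)*169735 = (-263871 + √277477755611892574323/6086958018)*169735 = -44788144185 + 169735*√277477755611892574323/6086958018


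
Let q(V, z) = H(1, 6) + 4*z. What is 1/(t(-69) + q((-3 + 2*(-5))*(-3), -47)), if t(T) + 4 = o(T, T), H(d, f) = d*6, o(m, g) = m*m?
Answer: 1/4575 ≈ 0.00021858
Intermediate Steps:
o(m, g) = m²
H(d, f) = 6*d
t(T) = -4 + T²
q(V, z) = 6 + 4*z (q(V, z) = 6*1 + 4*z = 6 + 4*z)
1/(t(-69) + q((-3 + 2*(-5))*(-3), -47)) = 1/((-4 + (-69)²) + (6 + 4*(-47))) = 1/((-4 + 4761) + (6 - 188)) = 1/(4757 - 182) = 1/4575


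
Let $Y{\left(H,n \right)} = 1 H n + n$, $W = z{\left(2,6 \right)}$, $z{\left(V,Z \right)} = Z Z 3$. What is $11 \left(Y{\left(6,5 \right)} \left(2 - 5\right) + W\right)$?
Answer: $33$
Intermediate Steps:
$z{\left(V,Z \right)} = 3 Z^{2}$ ($z{\left(V,Z \right)} = Z^{2} \cdot 3 = 3 Z^{2}$)
$W = 108$ ($W = 3 \cdot 6^{2} = 3 \cdot 36 = 108$)
$Y{\left(H,n \right)} = n + H n$ ($Y{\left(H,n \right)} = H n + n = n + H n$)
$11 \left(Y{\left(6,5 \right)} \left(2 - 5\right) + W\right) = 11 \left(5 \left(1 + 6\right) \left(2 - 5\right) + 108\right) = 11 \left(5 \cdot 7 \left(2 - 5\right) + 108\right) = 11 \left(35 \left(-3\right) + 108\right) = 11 \left(-105 + 108\right) = 11 \cdot 3 = 33$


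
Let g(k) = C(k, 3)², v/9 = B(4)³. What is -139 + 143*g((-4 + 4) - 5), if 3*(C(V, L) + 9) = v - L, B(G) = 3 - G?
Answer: 24028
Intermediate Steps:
v = -9 (v = 9*(3 - 1*4)³ = 9*(3 - 4)³ = 9*(-1)³ = 9*(-1) = -9)
C(V, L) = -12 - L/3 (C(V, L) = -9 + (-9 - L)/3 = -9 + (-3 - L/3) = -12 - L/3)
g(k) = 169 (g(k) = (-12 - ⅓*3)² = (-12 - 1)² = (-13)² = 169)
-139 + 143*g((-4 + 4) - 5) = -139 + 143*169 = -139 + 24167 = 24028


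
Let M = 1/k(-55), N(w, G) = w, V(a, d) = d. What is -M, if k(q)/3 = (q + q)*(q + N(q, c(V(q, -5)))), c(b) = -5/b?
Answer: -1/36300 ≈ -2.7548e-5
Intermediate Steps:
k(q) = 12*q² (k(q) = 3*((q + q)*(q + q)) = 3*((2*q)*(2*q)) = 3*(4*q²) = 12*q²)
M = 1/36300 (M = 1/(12*(-55)²) = 1/(12*3025) = 1/36300 ≈ 2.7548e-5)
-M = -1*1/36300 = -1/36300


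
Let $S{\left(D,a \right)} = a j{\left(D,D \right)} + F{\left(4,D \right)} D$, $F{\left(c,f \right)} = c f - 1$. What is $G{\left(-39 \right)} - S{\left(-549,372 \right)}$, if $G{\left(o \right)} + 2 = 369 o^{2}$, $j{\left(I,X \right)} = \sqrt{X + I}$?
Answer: $-644906 - 1116 i \sqrt{122} \approx -6.4491 \cdot 10^{5} - 12327.0 i$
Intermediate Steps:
$F{\left(c,f \right)} = -1 + c f$
$j{\left(I,X \right)} = \sqrt{I + X}$
$G{\left(o \right)} = -2 + 369 o^{2}$
$S{\left(D,a \right)} = D \left(-1 + 4 D\right) + a \sqrt{2} \sqrt{D}$ ($S{\left(D,a \right)} = a \sqrt{D + D} + \left(-1 + 4 D\right) D = a \sqrt{2 D} + D \left(-1 + 4 D\right) = a \sqrt{2} \sqrt{D} + D \left(-1 + 4 D\right) = D \left(-1 + 4 D\right) + a \sqrt{2} \sqrt{D}$)
$G{\left(-39 \right)} - S{\left(-549,372 \right)} = \left(-2 + 369 \left(-39\right)^{2}\right) - \left(- 549 \left(-1 + 4 \left(-549\right)\right) + 372 \sqrt{2} \sqrt{-549}\right) = \left(-2 + 369 \cdot 1521\right) - \left(- 549 \left(-1 - 2196\right) + 372 \sqrt{2} \cdot 3 i \sqrt{61}\right) = \left(-2 + 561249\right) - \left(\left(-549\right) \left(-2197\right) + 1116 i \sqrt{122}\right) = 561247 - \left(1206153 + 1116 i \sqrt{122}\right) = -644906 - 1116 i \sqrt{122}$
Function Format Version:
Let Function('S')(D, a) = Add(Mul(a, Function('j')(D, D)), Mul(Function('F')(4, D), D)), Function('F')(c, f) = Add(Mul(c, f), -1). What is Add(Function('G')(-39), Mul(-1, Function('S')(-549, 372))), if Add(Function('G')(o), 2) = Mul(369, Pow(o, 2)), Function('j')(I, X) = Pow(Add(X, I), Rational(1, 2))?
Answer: Add(-644906, Mul(-1116, I, Pow(122, Rational(1, 2)))) ≈ Add(-6.4491e+5, Mul(-12327., I))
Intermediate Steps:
Function('F')(c, f) = Add(-1, Mul(c, f))
Function('j')(I, X) = Pow(Add(I, X), Rational(1, 2))
Function('G')(o) = Add(-2, Mul(369, Pow(o, 2)))
Function('S')(D, a) = Add(Mul(D, Add(-1, Mul(4, D))), Mul(a, Pow(2, Rational(1, 2)), Pow(D, Rational(1, 2)))) (Function('S')(D, a) = Add(Mul(a, Pow(Add(D, D), Rational(1, 2))), Mul(Add(-1, Mul(4, D)), D)) = Add(Mul(a, Pow(Mul(2, D), Rational(1, 2))), Mul(D, Add(-1, Mul(4, D)))) = Add(Mul(a, Mul(Pow(2, Rational(1, 2)), Pow(D, Rational(1, 2)))), Mul(D, Add(-1, Mul(4, D)))) = Add(Mul(a, Pow(2, Rational(1, 2)), Pow(D, Rational(1, 2))), Mul(D, Add(-1, Mul(4, D)))) = Add(Mul(D, Add(-1, Mul(4, D))), Mul(a, Pow(2, Rational(1, 2)), Pow(D, Rational(1, 2)))))
Add(Function('G')(-39), Mul(-1, Function('S')(-549, 372))) = Add(Add(-2, Mul(369, Pow(-39, 2))), Mul(-1, Add(Mul(-549, Add(-1, Mul(4, -549))), Mul(372, Pow(2, Rational(1, 2)), Pow(-549, Rational(1, 2)))))) = Add(Add(-2, Mul(369, 1521)), Mul(-1, Add(Mul(-549, Add(-1, -2196)), Mul(372, Pow(2, Rational(1, 2)), Mul(3, I, Pow(61, Rational(1, 2))))))) = Add(Add(-2, 561249), Mul(-1, Add(Mul(-549, -2197), Mul(1116, I, Pow(122, Rational(1, 2)))))) = Add(561247, Mul(-1, Add(1206153, Mul(1116, I, Pow(122, Rational(1, 2)))))) = Add(561247, Add(-1206153, Mul(-1116, I, Pow(122, Rational(1, 2))))) = Add(-644906, Mul(-1116, I, Pow(122, Rational(1, 2))))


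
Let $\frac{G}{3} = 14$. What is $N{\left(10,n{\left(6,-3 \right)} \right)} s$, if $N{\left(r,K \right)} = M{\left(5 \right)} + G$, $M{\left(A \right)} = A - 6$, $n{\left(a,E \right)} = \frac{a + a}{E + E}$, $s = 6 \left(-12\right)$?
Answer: $-2952$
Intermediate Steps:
$G = 42$ ($G = 3 \cdot 14 = 42$)
$s = -72$
$n{\left(a,E \right)} = \frac{a}{E}$ ($n{\left(a,E \right)} = \frac{2 a}{2 E} = 2 a \frac{1}{2 E} = \frac{a}{E}$)
$M{\left(A \right)} = -6 + A$ ($M{\left(A \right)} = A - 6 = -6 + A$)
$N{\left(r,K \right)} = 41$ ($N{\left(r,K \right)} = \left(-6 + 5\right) + 42 = -1 + 42 = 41$)
$N{\left(10,n{\left(6,-3 \right)} \right)} s = 41 \left(-72\right) = -2952$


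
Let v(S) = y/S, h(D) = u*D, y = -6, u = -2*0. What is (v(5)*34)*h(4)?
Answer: 0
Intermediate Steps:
u = 0
h(D) = 0 (h(D) = 0*D = 0)
v(S) = -6/S
(v(5)*34)*h(4) = (-6/5*34)*0 = (-6*⅕*34)*0 = -6/5*34*0 = -204/5*0 = 0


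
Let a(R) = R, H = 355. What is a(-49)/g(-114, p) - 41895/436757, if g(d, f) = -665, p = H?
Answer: -922726/41491915 ≈ -0.022239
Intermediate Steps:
p = 355
a(-49)/g(-114, p) - 41895/436757 = -49/(-665) - 41895/436757 = -49*(-1/665) - 41895*1/436757 = 7/95 - 41895/436757 = -922726/41491915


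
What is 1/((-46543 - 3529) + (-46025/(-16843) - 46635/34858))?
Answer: -587113294/29397117991023 ≈ -1.9972e-5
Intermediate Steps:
1/((-46543 - 3529) + (-46025/(-16843) - 46635/34858)) = 1/(-50072 + (-46025*(-1/16843) - 46635*1/34858)) = 1/(-50072 + (46025/16843 - 46635/34858)) = 1/(-50072 + 818866145/587113294) = 1/(-29397117991023/587113294) = -587113294/29397117991023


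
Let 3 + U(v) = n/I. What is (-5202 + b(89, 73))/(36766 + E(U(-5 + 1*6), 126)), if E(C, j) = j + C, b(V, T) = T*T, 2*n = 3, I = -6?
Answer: 508/147555 ≈ 0.0034428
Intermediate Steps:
n = 3/2 (n = (½)*3 = 3/2 ≈ 1.5000)
b(V, T) = T²
U(v) = -13/4 (U(v) = -3 + (3/2)/(-6) = -3 + (3/2)*(-⅙) = -3 - ¼ = -13/4)
E(C, j) = C + j
(-5202 + b(89, 73))/(36766 + E(U(-5 + 1*6), 126)) = (-5202 + 73²)/(36766 + (-13/4 + 126)) = (-5202 + 5329)/(36766 + 491/4) = 127/(147555/4) = 127*(4/147555) = 508/147555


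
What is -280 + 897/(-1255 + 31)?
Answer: -114539/408 ≈ -280.73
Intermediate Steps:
-280 + 897/(-1255 + 31) = -280 + 897/(-1224) = -280 + 897*(-1/1224) = -280 - 299/408 = -114539/408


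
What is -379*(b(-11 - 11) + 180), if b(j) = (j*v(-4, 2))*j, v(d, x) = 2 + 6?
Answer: -1535708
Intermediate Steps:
v(d, x) = 8
b(j) = 8*j² (b(j) = (j*8)*j = (8*j)*j = 8*j²)
-379*(b(-11 - 11) + 180) = -379*(8*(-11 - 11)² + 180) = -379*(8*(-22)² + 180) = -379*(8*484 + 180) = -379*(3872 + 180) = -379*4052 = -1535708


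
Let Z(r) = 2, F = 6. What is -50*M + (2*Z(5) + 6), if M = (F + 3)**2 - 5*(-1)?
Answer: -4290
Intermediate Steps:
M = 86 (M = (6 + 3)**2 - 5*(-1) = 9**2 + 5 = 81 + 5 = 86)
-50*M + (2*Z(5) + 6) = -50*86 + (2*2 + 6) = -4300 + (4 + 6) = -4300 + 10 = -4290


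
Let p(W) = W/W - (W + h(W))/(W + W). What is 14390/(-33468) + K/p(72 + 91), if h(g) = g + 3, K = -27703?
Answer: 50375903689/16734 ≈ 3.0104e+6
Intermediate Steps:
h(g) = 3 + g
p(W) = 1 - (3 + 2*W)/(2*W) (p(W) = W/W - (W + (3 + W))/(W + W) = 1 - (3 + 2*W)/(2*W))
14390/(-33468) + K/p(72 + 91) = 14390/(-33468) - 27703/((-3/(2*(72 + 91)))) = 14390*(-1/33468) - 27703/((-3/2/163)) = -7195/16734 - 27703/((-3/2*1/163)) = -7195/16734 - 27703/(-3/326) = -7195/16734 - 27703*(-326/3) = -7195/16734 + 9031178/3 = 50375903689/16734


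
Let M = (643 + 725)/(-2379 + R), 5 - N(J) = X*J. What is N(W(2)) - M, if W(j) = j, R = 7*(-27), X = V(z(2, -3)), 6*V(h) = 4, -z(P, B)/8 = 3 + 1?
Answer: 1348/321 ≈ 4.1994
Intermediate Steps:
z(P, B) = -32 (z(P, B) = -8*(3 + 1) = -8*4 = -32)
V(h) = ⅔ (V(h) = (⅙)*4 = ⅔)
X = ⅔ ≈ 0.66667
R = -189
N(J) = 5 - 2*J/3
M = -57/107 (M = (643 + 725)/(-2379 - 189) = 1368/(-2568) = 1368*(-1/2568) = -57/107 ≈ -0.53271)
N(W(2)) - M = (5 - ⅔*2) - 1*(-57/107) = (5 - 4/3) + 57/107 = 11/3 + 57/107 = 1348/321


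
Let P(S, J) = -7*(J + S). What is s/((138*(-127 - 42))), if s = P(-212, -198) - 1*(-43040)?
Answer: -22955/11661 ≈ -1.9685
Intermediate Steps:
P(S, J) = -7*J - 7*S
s = 45910 (s = (-7*(-198) - 7*(-212)) - 1*(-43040) = (1386 + 1484) + 43040 = 2870 + 43040 = 45910)
s/((138*(-127 - 42))) = 45910/((138*(-127 - 42))) = 45910/((138*(-169))) = 45910/(-23322) = 45910*(-1/23322) = -22955/11661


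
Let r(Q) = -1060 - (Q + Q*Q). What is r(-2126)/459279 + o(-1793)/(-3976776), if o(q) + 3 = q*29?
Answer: -249255731230/25367357007 ≈ -9.8259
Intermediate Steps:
o(q) = -3 + 29*q (o(q) = -3 + q*29 = -3 + 29*q)
r(Q) = -1060 - Q - Q² (r(Q) = -1060 - (Q + Q²) = -1060 + (-Q - Q²) = -1060 - Q - Q²)
r(-2126)/459279 + o(-1793)/(-3976776) = (-1060 - 1*(-2126) - 1*(-2126)²)/459279 + (-3 + 29*(-1793))/(-3976776) = (-1060 + 2126 - 1*4519876)*(1/459279) + (-3 - 51997)*(-1/3976776) = (-1060 + 2126 - 4519876)*(1/459279) - 52000*(-1/3976776) = -4518810*1/459279 + 6500/497097 = -502090/51031 + 6500/497097 = -249255731230/25367357007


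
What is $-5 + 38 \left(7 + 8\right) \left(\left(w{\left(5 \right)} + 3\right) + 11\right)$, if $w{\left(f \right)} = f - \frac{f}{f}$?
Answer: $10255$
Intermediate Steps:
$w{\left(f \right)} = -1 + f$ ($w{\left(f \right)} = f - 1 = -1 + f$)
$-5 + 38 \left(7 + 8\right) \left(\left(w{\left(5 \right)} + 3\right) + 11\right) = -5 + 38 \left(7 + 8\right) \left(\left(\left(-1 + 5\right) + 3\right) + 11\right) = -5 + 38 \cdot 15 \left(\left(4 + 3\right) + 11\right) = -5 + 38 \cdot 15 \left(7 + 11\right) = -5 + 38 \cdot 15 \cdot 18 = -5 + 38 \cdot 270 = -5 + 10260 = 10255$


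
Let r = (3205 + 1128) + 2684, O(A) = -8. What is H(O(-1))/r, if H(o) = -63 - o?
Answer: -55/7017 ≈ -0.0078381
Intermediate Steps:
r = 7017 (r = 4333 + 2684 = 7017)
H(O(-1))/r = (-63 - 1*(-8))/7017 = (-63 + 8)*(1/7017) = -55*1/7017 = -55/7017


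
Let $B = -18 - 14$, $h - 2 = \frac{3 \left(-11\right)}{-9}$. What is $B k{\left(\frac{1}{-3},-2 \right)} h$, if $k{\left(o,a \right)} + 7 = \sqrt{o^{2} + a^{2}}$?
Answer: $\frac{3808}{3} - \frac{544 \sqrt{37}}{9} \approx 901.66$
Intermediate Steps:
$h = \frac{17}{3}$ ($h = 2 + \frac{3 \left(-11\right)}{-9} = 2 - - \frac{11}{3} = 2 + \frac{11}{3} = \frac{17}{3} \approx 5.6667$)
$B = -32$ ($B = -18 - 14 = -32$)
$k{\left(o,a \right)} = -7 + \sqrt{a^{2} + o^{2}}$ ($k{\left(o,a \right)} = -7 + \sqrt{o^{2} + a^{2}} = -7 + \sqrt{a^{2} + o^{2}}$)
$B k{\left(\frac{1}{-3},-2 \right)} h = - 32 \left(-7 + \sqrt{\left(-2\right)^{2} + \left(\frac{1}{-3}\right)^{2}}\right) \frac{17}{3} = - 32 \left(-7 + \sqrt{4 + \left(- \frac{1}{3}\right)^{2}}\right) \frac{17}{3} = - 32 \left(-7 + \sqrt{4 + \frac{1}{9}}\right) \frac{17}{3} = - 32 \left(-7 + \sqrt{\frac{37}{9}}\right) \frac{17}{3} = - 32 \left(-7 + \frac{\sqrt{37}}{3}\right) \frac{17}{3} = \left(224 - \frac{32 \sqrt{37}}{3}\right) \frac{17}{3} = \frac{3808}{3} - \frac{544 \sqrt{37}}{9}$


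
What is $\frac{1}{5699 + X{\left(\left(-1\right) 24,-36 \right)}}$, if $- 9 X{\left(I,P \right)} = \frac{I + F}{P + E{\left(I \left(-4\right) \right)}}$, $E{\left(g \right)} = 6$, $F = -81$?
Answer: $\frac{18}{102575} \approx 0.00017548$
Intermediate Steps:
$X{\left(I,P \right)} = - \frac{-81 + I}{9 \left(6 + P\right)}$ ($X{\left(I,P \right)} = - \frac{\left(I - 81\right) \frac{1}{P + 6}}{9} = - \frac{\left(-81 + I\right) \frac{1}{6 + P}}{9} = - \frac{\frac{1}{6 + P} \left(-81 + I\right)}{9} = - \frac{-81 + I}{9 \left(6 + P\right)}$)
$\frac{1}{5699 + X{\left(\left(-1\right) 24,-36 \right)}} = \frac{1}{5699 + \frac{81 - \left(-1\right) 24}{9 \left(6 - 36\right)}} = \frac{1}{5699 + \frac{81 - -24}{9 \left(-30\right)}} = \frac{1}{5699 + \frac{1}{9} \left(- \frac{1}{30}\right) \left(81 + 24\right)} = \frac{1}{5699 + \frac{1}{9} \left(- \frac{1}{30}\right) 105} = \frac{1}{5699 - \frac{7}{18}} = \frac{1}{\frac{102575}{18}} = \frac{18}{102575}$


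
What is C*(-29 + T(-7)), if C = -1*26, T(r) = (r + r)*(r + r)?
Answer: -4342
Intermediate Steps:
T(r) = 4*r² (T(r) = (2*r)*(2*r) = 4*r²)
C = -26
C*(-29 + T(-7)) = -26*(-29 + 4*(-7)²) = -26*(-29 + 4*49) = -26*(-29 + 196) = -26*167 = -4342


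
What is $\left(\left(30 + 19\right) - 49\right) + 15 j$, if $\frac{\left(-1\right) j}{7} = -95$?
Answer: $9975$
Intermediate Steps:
$j = 665$ ($j = \left(-7\right) \left(-95\right) = 665$)
$\left(\left(30 + 19\right) - 49\right) + 15 j = \left(\left(30 + 19\right) - 49\right) + 15 \cdot 665 = \left(49 - 49\right) + 9975 = 0 + 9975 = 9975$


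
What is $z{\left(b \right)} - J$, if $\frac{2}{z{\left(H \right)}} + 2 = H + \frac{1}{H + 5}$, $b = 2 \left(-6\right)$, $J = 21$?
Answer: $- \frac{2093}{99} \approx -21.141$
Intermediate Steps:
$b = -12$
$z{\left(H \right)} = \frac{2}{-2 + H + \frac{1}{5 + H}}$ ($z{\left(H \right)} = \frac{2}{-2 + \left(H + \frac{1}{H + 5}\right)} = \frac{2}{-2 + \left(H + \frac{1}{5 + H}\right)} = \frac{2}{-2 + H + \frac{1}{5 + H}}$)
$z{\left(b \right)} - J = \frac{2 \left(5 - 12\right)}{-9 + \left(-12\right)^{2} + 3 \left(-12\right)} - 21 = 2 \frac{1}{-9 + 144 - 36} \left(-7\right) - 21 = 2 \cdot \frac{1}{99} \left(-7\right) - 21 = - \frac{14}{99} - 21 = - \frac{2093}{99}$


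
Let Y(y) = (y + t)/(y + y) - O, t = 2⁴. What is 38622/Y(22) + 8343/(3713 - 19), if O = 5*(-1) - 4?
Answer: 3140543127/801598 ≈ 3917.9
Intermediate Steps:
O = -9 (O = -5 - 4 = -9)
t = 16
Y(y) = 9 + (16 + y)/(2*y) (Y(y) = (y + 16)/(y + y) - 1*(-9) = (16 + y)/((2*y)) + 9 = (16 + y)*(1/(2*y)) + 9 = (16 + y)/(2*y) + 9 = 9 + (16 + y)/(2*y))
38622/Y(22) + 8343/(3713 - 19) = 38622/(19/2 + 8/22) + 8343/(3713 - 19) = 38622/(19/2 + 8*(1/22)) + 8343/3694 = 38622/(19/2 + 4/11) + 8343*(1/3694) = 38622/(217/22) + 8343/3694 = 38622*(22/217) + 8343/3694 = 849684/217 + 8343/3694 = 3140543127/801598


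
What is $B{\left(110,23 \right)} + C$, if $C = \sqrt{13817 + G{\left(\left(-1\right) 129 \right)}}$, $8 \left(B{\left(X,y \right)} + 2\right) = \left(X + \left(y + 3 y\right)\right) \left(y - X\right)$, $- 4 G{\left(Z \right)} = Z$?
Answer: $- \frac{8795}{4} + \frac{\sqrt{55397}}{2} \approx -2081.1$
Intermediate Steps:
$G{\left(Z \right)} = - \frac{Z}{4}$
$B{\left(X,y \right)} = -2 + \frac{\left(X + 4 y\right) \left(y - X\right)}{8}$ ($B{\left(X,y \right)} = -2 + \frac{\left(X + \left(y + 3 y\right)\right) \left(y - X\right)}{8} = -2 + \frac{\left(X + 4 y\right) \left(y - X\right)}{8}$)
$C = \frac{\sqrt{55397}}{2}$ ($C = \sqrt{13817 - \frac{\left(-1\right) 129}{4}} = \sqrt{13817 - - \frac{129}{4}} = \sqrt{13817 + \frac{129}{4}} = \sqrt{\frac{55397}{4}} = \frac{\sqrt{55397}}{2} \approx 117.68$)
$B{\left(110,23 \right)} + C = \left(-2 + \frac{23^{2}}{2} - \frac{110^{2}}{8} - \frac{165}{4} \cdot 23\right) + \frac{\sqrt{55397}}{2} = \left(-2 + \frac{1}{2} \cdot 529 - \frac{3025}{2} - \frac{3795}{4}\right) + \frac{\sqrt{55397}}{2} = \left(-2 + \frac{529}{2} - \frac{3025}{2} - \frac{3795}{4}\right) + \frac{\sqrt{55397}}{2} = - \frac{8795}{4} + \frac{\sqrt{55397}}{2}$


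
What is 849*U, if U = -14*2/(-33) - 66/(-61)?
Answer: 1099738/671 ≈ 1639.0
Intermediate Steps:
U = 3886/2013 (U = -28*(-1/33) - 66*(-1/61) = 28/33 + 66/61 = 3886/2013 ≈ 1.9305)
849*U = 849*(3886/2013) = 1099738/671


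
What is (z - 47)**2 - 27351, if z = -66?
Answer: -14582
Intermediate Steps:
(z - 47)**2 - 27351 = (-66 - 47)**2 - 27351 = (-113)**2 - 27351 = 12769 - 27351 = -14582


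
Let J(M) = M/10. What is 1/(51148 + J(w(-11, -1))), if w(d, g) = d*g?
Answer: 10/511491 ≈ 1.9551e-5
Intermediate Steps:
J(M) = M/10 (J(M) = M*(⅒) = M/10)
1/(51148 + J(w(-11, -1))) = 1/(51148 + (-11*(-1))/10) = 1/(51148 + (⅒)*11) = 1/(51148 + 11/10) = 1/(511491/10) = 10/511491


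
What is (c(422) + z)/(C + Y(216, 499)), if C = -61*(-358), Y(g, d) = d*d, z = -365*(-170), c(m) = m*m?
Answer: 240134/270839 ≈ 0.88663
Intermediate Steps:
c(m) = m²
z = 62050
Y(g, d) = d²
C = 21838
(c(422) + z)/(C + Y(216, 499)) = (422² + 62050)/(21838 + 499²) = (178084 + 62050)/(21838 + 249001) = 240134/270839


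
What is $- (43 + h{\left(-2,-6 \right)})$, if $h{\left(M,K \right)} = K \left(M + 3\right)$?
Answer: $-37$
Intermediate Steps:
$h{\left(M,K \right)} = K \left(3 + M\right)$
$- (43 + h{\left(-2,-6 \right)}) = - (43 - 6 \left(3 - 2\right)) = - (43 - 6) = \left(-1\right) 37 = -37$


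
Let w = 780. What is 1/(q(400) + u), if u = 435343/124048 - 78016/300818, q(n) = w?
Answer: 18657935632/14613830433863 ≈ 0.0012767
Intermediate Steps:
q(n) = 780
u = 60640640903/18657935632 (u = 435343*(1/124048) - 78016*1/300818 = 435343/124048 - 39008/150409 = 60640640903/18657935632 ≈ 3.2501)
1/(q(400) + u) = 1/(780 + 60640640903/18657935632) = 1/(14613830433863/18657935632) = 18657935632/14613830433863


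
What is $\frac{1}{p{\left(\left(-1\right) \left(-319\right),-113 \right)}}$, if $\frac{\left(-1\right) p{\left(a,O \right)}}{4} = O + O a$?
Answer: $\frac{1}{144640} \approx 6.9137 \cdot 10^{-6}$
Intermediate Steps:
$p{\left(a,O \right)} = - 4 O - 4 O a$ ($p{\left(a,O \right)} = - 4 \left(O + O a\right) = - 4 O - 4 O a$)
$\frac{1}{p{\left(\left(-1\right) \left(-319\right),-113 \right)}} = \frac{1}{\left(-4\right) \left(-113\right) \left(1 - -319\right)} = \frac{1}{\left(-4\right) \left(-113\right) \left(1 + 319\right)} = \frac{1}{\left(-4\right) \left(-113\right) 320} = \frac{1}{144640}$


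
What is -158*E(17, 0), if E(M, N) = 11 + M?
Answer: -4424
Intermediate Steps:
-158*E(17, 0) = -158*(11 + 17) = -158*28 = -4424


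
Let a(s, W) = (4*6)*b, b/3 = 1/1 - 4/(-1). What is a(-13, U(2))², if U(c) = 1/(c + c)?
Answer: 129600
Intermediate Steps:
b = 15 (b = 3*(1/1 - 4/(-1)) = 3*(1*1 - 4*(-1)) = 3*(1 + 4) = 3*5 = 15)
U(c) = 1/(2*c)
a(s, W) = 360 (a(s, W) = (4*6)*15 = 24*15 = 360)
a(-13, U(2))² = 360² = 129600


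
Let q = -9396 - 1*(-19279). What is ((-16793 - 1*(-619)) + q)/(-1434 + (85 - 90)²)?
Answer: 6291/1409 ≈ 4.4649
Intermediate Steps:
q = 9883 (q = -9396 + 19279 = 9883)
((-16793 - 1*(-619)) + q)/(-1434 + (85 - 90)²) = ((-16793 - 1*(-619)) + 9883)/(-1434 + (85 - 90)²) = ((-16793 + 619) + 9883)/(-1434 + (-5)²) = (-16174 + 9883)/(-1434 + 25) = -6291/(-1409) = -6291*(-1/1409) = 6291/1409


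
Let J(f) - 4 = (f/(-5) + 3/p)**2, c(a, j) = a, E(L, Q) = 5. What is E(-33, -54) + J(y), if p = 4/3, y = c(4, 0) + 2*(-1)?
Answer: 4969/400 ≈ 12.423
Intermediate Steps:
y = 2 (y = 4 + 2*(-1) = 4 - 2 = 2)
p = 4/3 (p = 4*(1/3) = 4/3 ≈ 1.3333)
J(f) = 4 + (9/4 - f/5)**2 (J(f) = 4 + (f/(-5) + 3/(4/3))**2 = 4 + (f*(-1/5) + 3*(3/4))**2 = 4 + (-f/5 + 9/4)**2 = 4 + (9/4 - f/5)**2)
E(-33, -54) + J(y) = 5 + (4 + (-45 + 4*2)**2/400) = 5 + (4 + (-45 + 8)**2/400) = 5 + (4 + (1/400)*(-37)**2) = 5 + (4 + (1/400)*1369) = 5 + (4 + 1369/400) = 5 + 2969/400 = 4969/400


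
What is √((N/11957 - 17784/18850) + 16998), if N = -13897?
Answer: √51088656797580061/1733765 ≈ 130.37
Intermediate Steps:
√((N/11957 - 17784/18850) + 16998) = √((-13897/11957 - 17784/18850) + 16998) = √((-13897*1/11957 - 17784*1/18850) + 16998) = √((-13897/11957 - 684/725) + 16998) = √(-18253913/8668825 + 16998) = √(147334433437/8668825) = √51088656797580061/1733765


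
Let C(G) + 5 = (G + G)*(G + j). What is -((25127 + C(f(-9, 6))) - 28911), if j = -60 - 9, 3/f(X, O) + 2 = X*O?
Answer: 5929551/1568 ≈ 3781.6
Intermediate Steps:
f(X, O) = 3/(-2 + O*X) (f(X, O) = 3/(-2 + X*O) = 3/(-2 + O*X))
j = -69
C(G) = -5 + 2*G*(-69 + G) (C(G) = -5 + (G + G)*(G - 69) = -5 + (2*G)*(-69 + G) = -5 + 2*G*(-69 + G))
-((25127 + C(f(-9, 6))) - 28911) = -((25127 + (-5 - 414/(-2 + 6*(-9)) + 2*(3/(-2 + 6*(-9)))²)) - 28911) = -((25127 + (-5 - 414/(-2 - 54) + 2*(3/(-2 - 54))²)) - 28911) = -((25127 + (-5 - 414/(-56) + 2*(3/(-56))²)) - 28911) = -((25127 + (-5 - 414*(-1)/56 + 2*(3*(-1/56))²)) - 28911) = -((25127 + (-5 - 138*(-3/56) + 2*(-3/56)²)) - 28911) = -((25127 + (-5 + 207/28 + 2*(9/3136))) - 28911) = -((25127 + (-5 + 207/28 + 9/1568)) - 28911) = -((25127 + 3761/1568) - 28911) = -(39402897/1568 - 28911) = -1*(-5929551/1568) = 5929551/1568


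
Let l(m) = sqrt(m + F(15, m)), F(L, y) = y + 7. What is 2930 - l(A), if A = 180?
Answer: 2930 - sqrt(367) ≈ 2910.8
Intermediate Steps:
F(L, y) = 7 + y
l(m) = sqrt(7 + 2*m) (l(m) = sqrt(m + (7 + m)) = sqrt(7 + 2*m))
2930 - l(A) = 2930 - sqrt(7 + 2*180) = 2930 - sqrt(7 + 360) = 2930 - sqrt(367)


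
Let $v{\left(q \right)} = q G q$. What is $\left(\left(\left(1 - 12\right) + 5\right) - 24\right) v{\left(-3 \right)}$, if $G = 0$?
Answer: $0$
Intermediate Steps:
$v{\left(q \right)} = 0$ ($v{\left(q \right)} = q 0 q = 0 q = 0$)
$\left(\left(\left(1 - 12\right) + 5\right) - 24\right) v{\left(-3 \right)} = \left(\left(\left(1 - 12\right) + 5\right) - 24\right) 0 = \left(\left(-11 + 5\right) - 24\right) 0 = \left(-6 - 24\right) 0 = \left(-30\right) 0 = 0$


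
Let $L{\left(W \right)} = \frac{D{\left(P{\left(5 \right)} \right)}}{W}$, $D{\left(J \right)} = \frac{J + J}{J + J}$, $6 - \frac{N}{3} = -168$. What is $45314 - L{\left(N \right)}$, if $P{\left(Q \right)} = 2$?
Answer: $\frac{23653907}{522} \approx 45314.0$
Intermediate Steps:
$N = 522$ ($N = 18 - -504 = 18 + 504 = 522$)
$D{\left(J \right)} = 1$ ($D{\left(J \right)} = \frac{2 J}{2 J} = 2 J \frac{1}{2 J} = 1$)
$L{\left(W \right)} = \frac{1}{W}$ ($L{\left(W \right)} = 1 \frac{1}{W} = \frac{1}{W}$)
$45314 - L{\left(N \right)} = 45314 - \frac{1}{522} = \frac{23653907}{522}$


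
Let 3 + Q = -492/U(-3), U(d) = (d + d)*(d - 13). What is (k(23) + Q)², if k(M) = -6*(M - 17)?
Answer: 124609/64 ≈ 1947.0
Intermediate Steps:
U(d) = 2*d*(-13 + d) (U(d) = (2*d)*(-13 + d) = 2*d*(-13 + d))
k(M) = 102 - 6*M (k(M) = -6*(-17 + M) = 102 - 6*M)
Q = -65/8 (Q = -3 - 492*(-1/(6*(-13 - 3))) = -3 - 492/(2*(-3)*(-16)) = -3 - 492/96 = -3 - 492*1/96 = -3 - 41/8 = -65/8 ≈ -8.1250)
(k(23) + Q)² = ((102 - 6*23) - 65/8)² = ((102 - 138) - 65/8)² = (-36 - 65/8)² = (-353/8)² = 124609/64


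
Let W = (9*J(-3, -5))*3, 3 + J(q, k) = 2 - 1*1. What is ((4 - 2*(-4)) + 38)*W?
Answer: -2700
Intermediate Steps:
J(q, k) = -2 (J(q, k) = -3 + (2 - 1*1) = -3 + (2 - 1) = -3 + 1 = -2)
W = -54 (W = (9*(-2))*3 = -18*3 = -54)
((4 - 2*(-4)) + 38)*W = ((4 - 2*(-4)) + 38)*(-54) = ((4 + 8) + 38)*(-54) = (12 + 38)*(-54) = 50*(-54) = -2700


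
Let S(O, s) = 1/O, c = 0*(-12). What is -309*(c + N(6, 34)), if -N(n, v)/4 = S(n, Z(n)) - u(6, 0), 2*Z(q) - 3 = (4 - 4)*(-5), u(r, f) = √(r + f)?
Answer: 206 - 1236*√6 ≈ -2821.6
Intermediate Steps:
u(r, f) = √(f + r)
c = 0
Z(q) = 3/2 (Z(q) = 3/2 + ((4 - 4)*(-5))/2 = 3/2 + (0*(-5))/2 = 3/2 + (½)*0 = 3/2 + 0 = 3/2)
N(n, v) = -4/n + 4*√6 (N(n, v) = -4*(1/n - √(0 + 6)) = -4*(1/n - √6) = -4/n + 4*√6)
-309*(c + N(6, 34)) = -309*(0 + (-4/6 + 4*√6)) = -309*(0 + (-4*⅙ + 4*√6)) = -309*(0 + (-⅔ + 4*√6)) = -309*(-⅔ + 4*√6) = 206 - 1236*√6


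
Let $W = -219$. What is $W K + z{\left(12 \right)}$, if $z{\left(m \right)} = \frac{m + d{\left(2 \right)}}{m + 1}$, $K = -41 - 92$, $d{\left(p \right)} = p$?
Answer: $\frac{378665}{13} \approx 29128.0$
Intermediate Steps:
$K = -133$
$z{\left(m \right)} = \frac{2 + m}{1 + m}$ ($z{\left(m \right)} = \frac{m + 2}{m + 1} = \frac{2 + m}{1 + m}$)
$W K + z{\left(12 \right)} = \left(-219\right) \left(-133\right) + \frac{2 + 12}{1 + 12} = 29127 + \frac{1}{13} \cdot 14 = 29127 + \frac{14}{13} = \frac{378665}{13}$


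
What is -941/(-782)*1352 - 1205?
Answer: 164961/391 ≈ 421.90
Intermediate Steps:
-941/(-782)*1352 - 1205 = -941*(-1/782)*1352 - 1205 = (941/782)*1352 - 1205 = 636116/391 - 1205 = 164961/391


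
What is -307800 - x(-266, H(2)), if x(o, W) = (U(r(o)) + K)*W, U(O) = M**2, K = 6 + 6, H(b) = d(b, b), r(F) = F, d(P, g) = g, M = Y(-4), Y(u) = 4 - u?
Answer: -307952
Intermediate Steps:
M = 8 (M = 4 - 1*(-4) = 4 + 4 = 8)
H(b) = b
K = 12
U(O) = 64 (U(O) = 8**2 = 64)
x(o, W) = 76*W (x(o, W) = (64 + 12)*W = 76*W)
-307800 - x(-266, H(2)) = -307800 - 76*2 = -307800 - 1*152 = -307800 - 152 = -307952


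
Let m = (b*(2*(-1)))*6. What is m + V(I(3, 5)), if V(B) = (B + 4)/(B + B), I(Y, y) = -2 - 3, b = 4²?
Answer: -1919/10 ≈ -191.90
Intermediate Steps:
b = 16
I(Y, y) = -5
V(B) = (4 + B)/(2*B) (V(B) = (4 + B)/((2*B)) = (4 + B)*(1/(2*B)) = (4 + B)/(2*B))
m = -192 (m = (16*(2*(-1)))*6 = (16*(-2))*6 = -32*6 = -192)
m + V(I(3, 5)) = -192 + (½)*(4 - 5)/(-5) = -192 + (½)*(-⅕)*(-1) = -192 + ⅒ = -1919/10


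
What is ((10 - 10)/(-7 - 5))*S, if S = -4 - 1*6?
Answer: 0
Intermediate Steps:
S = -10 (S = -4 - 6 = -10)
((10 - 10)/(-7 - 5))*S = ((10 - 10)/(-7 - 5))*(-10) = (0/(-12))*(-10) = -1/12*0*(-10) = 0*(-10) = 0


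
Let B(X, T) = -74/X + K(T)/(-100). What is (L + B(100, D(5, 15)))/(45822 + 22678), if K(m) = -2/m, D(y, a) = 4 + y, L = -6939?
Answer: -1561441/15412500 ≈ -0.10131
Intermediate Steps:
B(X, T) = -74/X + 1/(50*T) (B(X, T) = -74/X - 2/T/(-100) = -74/X - 2/T*(-1/100) = -74/X + 1/(50*T))
(L + B(100, D(5, 15)))/(45822 + 22678) = (-6939 + (-74/100 + 1/(50*(4 + 5))))/(45822 + 22678) = (-6939 + (-74*1/100 + (1/50)/9))/68500 = (-6939 + (-37/50 + (1/50)*(⅑)))*(1/68500) = (-6939 + (-37/50 + 1/450))*(1/68500) = (-6939 - 166/225)*(1/68500) = -1561441/225*1/68500 = -1561441/15412500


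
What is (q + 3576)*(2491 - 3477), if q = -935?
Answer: -2604026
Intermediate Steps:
(q + 3576)*(2491 - 3477) = (-935 + 3576)*(2491 - 3477) = 2641*(-986) = -2604026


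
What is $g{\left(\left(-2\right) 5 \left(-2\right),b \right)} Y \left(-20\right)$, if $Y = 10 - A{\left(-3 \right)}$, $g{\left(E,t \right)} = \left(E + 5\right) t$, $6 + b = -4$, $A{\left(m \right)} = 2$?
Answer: $40000$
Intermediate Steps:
$b = -10$ ($b = -6 - 4 = -10$)
$g{\left(E,t \right)} = t \left(5 + E\right)$ ($g{\left(E,t \right)} = \left(5 + E\right) t = t \left(5 + E\right)$)
$Y = 8$ ($Y = 10 - 2 = 8$)
$g{\left(\left(-2\right) 5 \left(-2\right),b \right)} Y \left(-20\right) = - 10 \left(5 + \left(-2\right) 5 \left(-2\right)\right) 8 \left(-20\right) = - 10 \left(5 - -20\right) 8 \left(-20\right) = - 10 \left(5 + 20\right) 8 \left(-20\right) = \left(-10\right) 25 \cdot 8 \left(-20\right) = \left(-250\right) 8 \left(-20\right) = \left(-2000\right) \left(-20\right) = 40000$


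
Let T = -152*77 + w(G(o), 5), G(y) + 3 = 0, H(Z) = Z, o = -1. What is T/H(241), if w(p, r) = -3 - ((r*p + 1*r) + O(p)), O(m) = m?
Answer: -11694/241 ≈ -48.523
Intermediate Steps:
G(y) = -3 (G(y) = -3 + 0 = -3)
w(p, r) = -3 - p - r - p*r (w(p, r) = -3 - ((r*p + 1*r) + p) = -3 - ((p*r + r) + p) = -3 - ((r + p*r) + p) = -3 - (p + r + p*r) = -3 + (-p - r - p*r) = -3 - p - r - p*r)
T = -11694 (T = -152*77 + (-3 - 1*(-3) - 1*5 - 1*(-3)*5) = -11704 + (-3 + 3 - 5 + 15) = -11704 + 10 = -11694)
T/H(241) = -11694/241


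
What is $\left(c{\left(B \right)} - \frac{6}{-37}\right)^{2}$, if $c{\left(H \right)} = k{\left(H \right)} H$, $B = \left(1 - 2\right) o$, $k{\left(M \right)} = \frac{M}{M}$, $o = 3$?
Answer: $\frac{11025}{1369} \approx 8.0533$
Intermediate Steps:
$k{\left(M \right)} = 1$
$B = -3$ ($B = \left(1 - 2\right) 3 = \left(-1\right) 3 = -3$)
$c{\left(H \right)} = H$ ($c{\left(H \right)} = 1 H = H$)
$\left(c{\left(B \right)} - \frac{6}{-37}\right)^{2} = \left(-3 - \frac{6}{-37}\right)^{2} = \left(-3 - - \frac{6}{37}\right)^{2} = \left(-3 + \frac{6}{37}\right)^{2} = \left(- \frac{105}{37}\right)^{2} = \frac{11025}{1369}$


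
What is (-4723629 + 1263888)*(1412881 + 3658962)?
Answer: -17547263172663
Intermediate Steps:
(-4723629 + 1263888)*(1412881 + 3658962) = -3459741*5071843 = -17547263172663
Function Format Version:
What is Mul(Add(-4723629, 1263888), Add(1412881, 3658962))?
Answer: -17547263172663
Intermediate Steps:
Mul(Add(-4723629, 1263888), Add(1412881, 3658962)) = Mul(-3459741, 5071843) = -17547263172663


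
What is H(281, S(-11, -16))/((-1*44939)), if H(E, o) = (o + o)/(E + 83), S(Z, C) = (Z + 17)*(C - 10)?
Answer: 6/314573 ≈ 1.9073e-5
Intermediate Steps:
S(Z, C) = (-10 + C)*(17 + Z) (S(Z, C) = (17 + Z)*(-10 + C) = (-10 + C)*(17 + Z))
H(E, o) = 2*o/(83 + E) (H(E, o) = (2*o)/(83 + E) = 2*o/(83 + E))
H(281, S(-11, -16))/((-1*44939)) = (2*(-170 - 10*(-11) + 17*(-16) - 16*(-11))/(83 + 281))/((-1*44939)) = (2*(-170 + 110 - 272 + 176)/364)/(-44939) = (2*(-156)*(1/364))*(-1/44939) = -6/7*(-1/44939) = 6/314573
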